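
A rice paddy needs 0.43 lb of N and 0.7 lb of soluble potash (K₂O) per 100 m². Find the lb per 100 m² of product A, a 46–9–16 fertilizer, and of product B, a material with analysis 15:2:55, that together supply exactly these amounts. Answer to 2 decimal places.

0.57 lb product A, 1.11 lb product B

Per-100 m² balance (a = product A, b = product B):
N: 0.46·a + 0.15·b = 0.43
K₂O: 0.16·a + 0.55·b = 0.7
From row1: a = (0.43 − 0.15·b) / 0.46.
Into row2: 0.16·(0.43 − 0.15·b)/0.46 + 0.55·b = 0.7 → b = 1.10568, a = 0.574236.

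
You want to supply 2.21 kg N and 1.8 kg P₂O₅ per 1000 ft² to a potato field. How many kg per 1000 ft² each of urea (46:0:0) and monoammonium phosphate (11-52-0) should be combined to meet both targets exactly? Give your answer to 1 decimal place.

Per-1000 ft² balance (a = urea, b = monoammonium phosphate):
N: 0.46·a + 0.11·b = 2.21
P₂O₅: 0·a + 0.52·b = 1.8
Solving simultaneously: a = 3.97659, b = 3.46154.

4.0 kg urea, 3.5 kg monoammonium phosphate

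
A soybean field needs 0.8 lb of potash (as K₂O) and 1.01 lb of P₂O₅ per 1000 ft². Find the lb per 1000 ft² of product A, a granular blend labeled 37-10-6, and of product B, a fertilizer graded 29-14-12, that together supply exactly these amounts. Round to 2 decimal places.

2.56 lb product A, 5.39 lb product B

Per-1000 ft² balance (a = product A, b = product B):
K₂O: 0.06·a + 0.12·b = 0.8
P₂O₅: 0.1·a + 0.14·b = 1.01
From row1: a = (0.8 − 0.12·b) / 0.06.
Into row2: 0.1·(0.8 − 0.12·b)/0.06 + 0.14·b = 1.01 → b = 5.38889, a = 2.55556.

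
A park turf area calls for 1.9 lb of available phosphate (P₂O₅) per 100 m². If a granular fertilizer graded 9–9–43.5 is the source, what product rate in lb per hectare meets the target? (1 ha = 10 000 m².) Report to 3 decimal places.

Product per 100 m² = 1.9 / 9% = 21.1111 lb.
Convert to per hectare: 21.1111 × 100 = 2111.1111 lb.

2111.111 lb of product per hectare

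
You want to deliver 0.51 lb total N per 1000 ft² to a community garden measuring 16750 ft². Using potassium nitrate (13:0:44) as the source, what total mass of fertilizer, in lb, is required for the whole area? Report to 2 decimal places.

Product per 1000 ft² = 0.51 / 13% = 3.92308 lb.
Total product = 3.92308 × 16750 / 1000 = 65.7115 lb.

65.71 lb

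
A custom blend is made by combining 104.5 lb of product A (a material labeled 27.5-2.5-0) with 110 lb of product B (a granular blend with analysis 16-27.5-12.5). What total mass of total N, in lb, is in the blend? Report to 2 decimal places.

N mass = 27.5%×104.5 + 16%×110 = 46.3375 lb.

46.34 lb N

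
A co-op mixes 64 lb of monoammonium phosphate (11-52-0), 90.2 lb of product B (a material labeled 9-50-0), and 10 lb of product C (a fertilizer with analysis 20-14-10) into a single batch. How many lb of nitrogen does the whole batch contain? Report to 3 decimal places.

N mass = 11%×64 + 9%×90.2 + 20%×10 = 17.158 lb.

17.158 lb N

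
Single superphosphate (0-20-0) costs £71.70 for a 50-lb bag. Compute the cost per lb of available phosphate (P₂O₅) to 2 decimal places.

P₂O₅ in bag = 50 × 20% = 10 lb.
Cost per lb P₂O₅ = £71.70 / 10 = £7.1700.

£7.17 per lb P₂O₅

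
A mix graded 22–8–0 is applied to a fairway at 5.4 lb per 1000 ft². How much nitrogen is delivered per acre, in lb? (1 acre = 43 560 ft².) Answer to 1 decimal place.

51.7 lb N per acre

nitrogen per 1000 ft² = 5.4 × 22% = 1.188 lb.
Convert to per acre: 1.188 × 43.56 = 51.7493 lb.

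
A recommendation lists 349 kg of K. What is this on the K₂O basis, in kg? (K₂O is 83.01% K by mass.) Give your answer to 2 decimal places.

K₂O = 349 / 0.8301 = 420.431 kg.

420.43 kg K₂O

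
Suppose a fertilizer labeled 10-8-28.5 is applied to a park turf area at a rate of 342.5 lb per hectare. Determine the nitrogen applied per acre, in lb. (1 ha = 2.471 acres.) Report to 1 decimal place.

nitrogen per hectare = 342.5 × 10% = 34.25 lb.
Convert to per acre: 34.25 × 0.404694 = 13.8608 lb.

13.9 lb N per acre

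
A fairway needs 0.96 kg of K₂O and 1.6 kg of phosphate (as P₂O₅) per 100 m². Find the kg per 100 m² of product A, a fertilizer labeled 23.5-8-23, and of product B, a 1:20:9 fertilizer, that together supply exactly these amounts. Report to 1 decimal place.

1.2 kg product A, 7.5 kg product B

Let a = kg of product A, b = kg of product B (per 100 m²).
K₂O: 0.23·a + 0.09·b = 0.96
P₂O₅: 0.08·a + 0.2·b = 1.6
Eliminate b: (row1) − 0.09/0.2·(row2) → 0.194·a = 0.24, so a = 1.23711.
Then b = (1.6 − 0.08·1.23711) / 0.2 = 7.50515.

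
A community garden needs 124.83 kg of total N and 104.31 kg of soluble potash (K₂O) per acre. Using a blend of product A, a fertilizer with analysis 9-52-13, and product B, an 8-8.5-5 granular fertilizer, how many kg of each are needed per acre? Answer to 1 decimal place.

356.5 kg product A, 1159.3 kg product B

Let a = kg of product A, b = kg of product B (per acre).
N: 0.09·a + 0.08·b = 124.83
K₂O: 0.13·a + 0.05·b = 104.31
From row1: a = (124.83 − 0.08·b) / 0.09.
Into row2: 0.13·(124.83 − 0.08·b)/0.09 + 0.05·b = 104.31 → b = 1159.32, a = 356.492.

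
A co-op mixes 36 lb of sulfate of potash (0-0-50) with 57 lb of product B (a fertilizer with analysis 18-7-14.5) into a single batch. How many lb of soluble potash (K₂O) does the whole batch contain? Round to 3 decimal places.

K₂O mass = 50%×36 + 14.5%×57 = 26.265 lb.

26.265 lb K₂O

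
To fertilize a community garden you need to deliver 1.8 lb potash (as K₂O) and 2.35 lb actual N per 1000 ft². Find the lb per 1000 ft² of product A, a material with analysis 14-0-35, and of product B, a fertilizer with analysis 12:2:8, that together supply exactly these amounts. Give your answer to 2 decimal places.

Let a = lb of product A, b = lb of product B (per 1000 ft²).
K₂O: 0.35·a + 0.08·b = 1.8
N: 0.14·a + 0.12·b = 2.35
Solving simultaneously: a = 0.909091, b = 18.5227.

0.91 lb product A, 18.52 lb product B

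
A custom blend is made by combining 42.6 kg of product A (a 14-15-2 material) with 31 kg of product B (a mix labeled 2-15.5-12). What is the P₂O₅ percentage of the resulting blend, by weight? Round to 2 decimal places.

Total mass = 42.6 + 31 = 73.6 kg.
P₂O₅ mass = 15%×42.6 + 15.5%×31 = 11.195 kg.
% P₂O₅ = 11.195 / 73.6 = 15.2106%.

15.21% P₂O₅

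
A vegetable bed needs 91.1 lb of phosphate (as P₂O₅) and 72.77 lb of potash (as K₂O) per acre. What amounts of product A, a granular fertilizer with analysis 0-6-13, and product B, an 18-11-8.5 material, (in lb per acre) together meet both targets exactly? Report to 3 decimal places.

28.391 lb product A, 812.696 lb product B

With a, b = lb per acre of product A and product B:
P₂O₅: 0.06·a + 0.11·b = 91.1
K₂O: 0.13·a + 0.085·b = 72.77
Eliminate a: (row1) − 0.06/0.13·(row2) → 0.0707692·b = 57.5138, so b = 812.6957.
Back-substitute: a = (91.1 − 0.11·812.6957) / 0.06 = 28.3913.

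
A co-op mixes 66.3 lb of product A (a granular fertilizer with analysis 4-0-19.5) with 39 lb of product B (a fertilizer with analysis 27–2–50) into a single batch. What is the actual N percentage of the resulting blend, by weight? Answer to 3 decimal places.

12.519% N

Total mass = 66.3 + 39 = 105.3 lb.
N mass = 4%×66.3 + 27%×39 = 13.182 lb.
% N = 13.182 / 105.3 = 12.5185%.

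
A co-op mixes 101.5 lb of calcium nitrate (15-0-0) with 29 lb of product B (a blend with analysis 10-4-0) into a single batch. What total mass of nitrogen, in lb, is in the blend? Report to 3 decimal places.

N mass = 15%×101.5 + 10%×29 = 18.125 lb.

18.125 lb N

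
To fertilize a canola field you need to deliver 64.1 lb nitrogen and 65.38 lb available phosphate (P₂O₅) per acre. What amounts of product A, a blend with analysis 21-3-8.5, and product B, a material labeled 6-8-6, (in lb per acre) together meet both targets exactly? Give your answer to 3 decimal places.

80.347 lb product A, 787.120 lb product B

With a, b = lb per acre of product A and product B:
N: 0.21·a + 0.06·b = 64.1
P₂O₅: 0.03·a + 0.08·b = 65.38
From row1: a = (64.1 − 0.06·b) / 0.21.
Into row2: 0.03·(64.1 − 0.06·b)/0.21 + 0.08·b = 65.38 → b = 787.12, a = 80.3467.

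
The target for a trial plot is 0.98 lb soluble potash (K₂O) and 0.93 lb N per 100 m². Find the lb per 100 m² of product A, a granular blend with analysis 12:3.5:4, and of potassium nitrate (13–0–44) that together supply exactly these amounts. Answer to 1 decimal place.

5.9 lb product A, 1.7 lb potassium nitrate

With a, b = lb per 100 m² of product A and potassium nitrate:
K₂O: 0.04·a + 0.44·b = 0.98
N: 0.12·a + 0.13·b = 0.93
Eliminate a: (row1) − 0.04/0.12·(row2) → 0.396667·b = 0.67, so b = 1.68908.
Back-substitute: a = (0.98 − 0.44·1.68908) / 0.04 = 5.92017.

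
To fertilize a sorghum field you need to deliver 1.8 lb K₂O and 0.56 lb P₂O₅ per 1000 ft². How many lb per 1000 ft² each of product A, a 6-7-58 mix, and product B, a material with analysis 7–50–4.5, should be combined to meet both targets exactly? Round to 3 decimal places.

Let a = lb of product A, b = lb of product B (per 1000 ft²).
K₂O: 0.58·a + 0.045·b = 1.8
P₂O₅: 0.07·a + 0.5·b = 0.56
Eliminate a: (row1) − 0.58/0.07·(row2) → -4.09786·b = -2.84, so b = 0.693045.
Back-substitute: a = (1.8 − 0.045·0.693045) / 0.58 = 3.04968.

3.050 lb product A, 0.693 lb product B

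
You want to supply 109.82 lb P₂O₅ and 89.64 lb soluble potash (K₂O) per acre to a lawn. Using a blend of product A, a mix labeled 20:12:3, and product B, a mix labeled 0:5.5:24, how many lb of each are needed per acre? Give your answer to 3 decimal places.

Let a = lb of product A, b = lb of product B (per acre).
P₂O₅: 0.12·a + 0.055·b = 109.82
K₂O: 0.03·a + 0.24·b = 89.64
Eliminate b: (row1) − 0.055/0.24·(row2) → 0.113125·a = 89.2775, so a = 789.1934.
Then b = (89.64 − 0.03·789.1934) / 0.24 = 274.8508.

789.193 lb product A, 274.851 lb product B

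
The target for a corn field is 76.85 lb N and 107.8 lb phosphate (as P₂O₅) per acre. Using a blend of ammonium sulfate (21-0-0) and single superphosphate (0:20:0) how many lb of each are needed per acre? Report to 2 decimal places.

With a, b = lb per acre of ammonium sulfate and single superphosphate:
N: 0.21·a + 0·b = 76.85
P₂O₅: 0·a + 0.2·b = 107.8
Solving simultaneously: a = 365.952, b = 539.

365.95 lb ammonium sulfate, 539.00 lb single superphosphate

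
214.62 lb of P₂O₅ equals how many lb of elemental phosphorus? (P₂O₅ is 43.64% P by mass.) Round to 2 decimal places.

P = 214.62 × 0.4364 = 93.6602 lb.

93.66 lb P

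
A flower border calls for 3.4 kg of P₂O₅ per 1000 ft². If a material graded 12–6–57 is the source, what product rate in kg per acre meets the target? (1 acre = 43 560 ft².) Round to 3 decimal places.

Product per 1000 ft² = 3.4 / 6% = 56.6667 kg.
Convert to per acre: 56.6667 × 43.56 = 2468.4 kg.

2468.400 kg of product per acre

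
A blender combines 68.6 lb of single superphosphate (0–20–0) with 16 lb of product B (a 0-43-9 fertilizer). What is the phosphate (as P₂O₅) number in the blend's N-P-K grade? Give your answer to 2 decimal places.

24.35% P₂O₅

Total mass = 68.6 + 16 = 84.6 lb.
P₂O₅ mass = 20%×68.6 + 43%×16 = 20.6 lb.
% P₂O₅ = 20.6 / 84.6 = 24.3499%.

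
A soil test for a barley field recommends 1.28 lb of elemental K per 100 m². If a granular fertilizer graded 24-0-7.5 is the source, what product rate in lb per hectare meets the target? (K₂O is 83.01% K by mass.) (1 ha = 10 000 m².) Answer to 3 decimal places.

As K₂O: 1.28 / 0.8301 = 1.54198 lb per 100 m².
Product per 100 m² = 1.54198 / 7.5% = 20.5598 lb.
Convert to per hectare: 20.5598 × 100 = 2055.9772 lb.

2055.977 lb of product per hectare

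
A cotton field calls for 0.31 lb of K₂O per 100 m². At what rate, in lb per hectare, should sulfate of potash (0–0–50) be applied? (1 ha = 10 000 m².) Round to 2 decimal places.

62.00 lb of product per hectare

Product per 100 m² = 0.31 / 50% = 0.62 lb.
Convert to per hectare: 0.62 × 100 = 62 lb.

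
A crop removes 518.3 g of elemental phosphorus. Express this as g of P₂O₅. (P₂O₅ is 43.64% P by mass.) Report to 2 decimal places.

1187.67 g P₂O₅

P₂O₅ = 518.3 / 0.4364 = 1187.672 g.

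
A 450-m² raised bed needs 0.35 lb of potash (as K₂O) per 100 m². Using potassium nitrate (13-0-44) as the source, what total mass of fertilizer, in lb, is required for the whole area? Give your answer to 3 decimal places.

Product per 100 m² = 0.35 / 44% = 0.795455 lb.
Total product = 0.795455 × 450 / 100 = 3.57955 lb.

3.580 lb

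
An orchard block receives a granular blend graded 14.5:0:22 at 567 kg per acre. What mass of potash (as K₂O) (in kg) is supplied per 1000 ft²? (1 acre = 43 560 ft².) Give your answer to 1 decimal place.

K₂O per acre = 567 × 22% = 124.74 kg.
Convert to per 1000 ft²: 124.74 × 0.0229568 = 2.86364 kg.

2.9 kg K₂O per thousand sq ft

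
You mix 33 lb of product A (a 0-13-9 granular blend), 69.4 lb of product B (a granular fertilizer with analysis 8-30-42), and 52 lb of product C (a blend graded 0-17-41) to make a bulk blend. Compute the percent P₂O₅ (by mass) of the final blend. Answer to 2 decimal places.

Total mass = 33 + 69.4 + 52 = 154.4 lb.
P₂O₅ mass = 13%×33 + 30%×69.4 + 17%×52 = 33.95 lb.
% P₂O₅ = 33.95 / 154.4 = 21.9883%.

21.99% P₂O₅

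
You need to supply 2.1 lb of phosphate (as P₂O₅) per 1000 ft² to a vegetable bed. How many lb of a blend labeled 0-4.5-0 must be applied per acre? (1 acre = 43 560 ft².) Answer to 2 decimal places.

2032.80 lb of product per acre

Product per 1000 ft² = 2.1 / 4.5% = 46.6667 lb.
Convert to per acre: 46.6667 × 43.56 = 2032.8 lb.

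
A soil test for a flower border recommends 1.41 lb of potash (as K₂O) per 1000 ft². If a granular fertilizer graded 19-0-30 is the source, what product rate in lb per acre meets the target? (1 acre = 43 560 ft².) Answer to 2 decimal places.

Product per 1000 ft² = 1.41 / 30% = 4.7 lb.
Convert to per acre: 4.7 × 43.56 = 204.732 lb.

204.73 lb of product per acre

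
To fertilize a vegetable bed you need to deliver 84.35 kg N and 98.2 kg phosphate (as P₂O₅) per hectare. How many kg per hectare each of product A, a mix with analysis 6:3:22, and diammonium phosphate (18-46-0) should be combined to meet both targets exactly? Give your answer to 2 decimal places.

Per-hectare balance (a = product A, b = diammonium phosphate):
N: 0.06·a + 0.18·b = 84.35
P₂O₅: 0.03·a + 0.46·b = 98.2
From row1: a = (84.35 − 0.18·b) / 0.06.
Into row2: 0.03·(84.35 − 0.18·b)/0.06 + 0.46·b = 98.2 → b = 151.419, a = 951.577.

951.58 kg product A, 151.42 kg diammonium phosphate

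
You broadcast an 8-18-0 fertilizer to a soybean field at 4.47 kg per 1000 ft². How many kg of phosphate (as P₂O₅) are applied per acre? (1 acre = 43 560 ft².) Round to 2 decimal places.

P₂O₅ per 1000 ft² = 4.47 × 18% = 0.8046 kg.
Convert to per acre: 0.8046 × 43.56 = 35.0484 kg.

35.05 kg P₂O₅ per acre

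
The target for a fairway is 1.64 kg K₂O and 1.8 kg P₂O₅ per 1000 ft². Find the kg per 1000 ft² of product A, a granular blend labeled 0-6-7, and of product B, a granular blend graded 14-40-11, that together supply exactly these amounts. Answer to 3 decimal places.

21.402 kg product A, 1.290 kg product B

With a, b = kg per 1000 ft² of product A and product B:
K₂O: 0.07·a + 0.11·b = 1.64
P₂O₅: 0.06·a + 0.4·b = 1.8
Eliminate a: (row1) − 0.07/0.06·(row2) → -0.356667·b = -0.46, so b = 1.28972.
Back-substitute: a = (1.64 − 0.11·1.28972) / 0.07 = 21.4019.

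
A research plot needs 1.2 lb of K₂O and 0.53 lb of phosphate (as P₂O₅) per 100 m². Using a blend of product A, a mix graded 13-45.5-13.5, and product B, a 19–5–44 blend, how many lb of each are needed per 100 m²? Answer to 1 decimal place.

Per-100 m² balance (a = product A, b = product B):
K₂O: 0.135·a + 0.44·b = 1.2
P₂O₅: 0.455·a + 0.05·b = 0.53
Eliminate b: (row1) − 0.44/0.05·(row2) → -3.869·a = -3.464, so a = 0.895322.
Then b = (0.53 − 0.455·0.895322) / 0.05 = 2.45257.

0.9 lb product A, 2.5 lb product B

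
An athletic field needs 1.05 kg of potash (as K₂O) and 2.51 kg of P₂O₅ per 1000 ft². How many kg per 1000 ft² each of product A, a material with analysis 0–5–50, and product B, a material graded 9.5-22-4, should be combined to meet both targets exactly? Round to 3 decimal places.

1.209 kg product A, 11.134 kg product B

With a, b = kg per 1000 ft² of product A and product B:
K₂O: 0.5·a + 0.04·b = 1.05
P₂O₅: 0.05·a + 0.22·b = 2.51
From row1: a = (1.05 − 0.04·b) / 0.5.
Into row2: 0.05·(1.05 − 0.04·b)/0.5 + 0.22·b = 2.51 → b = 11.1343, a = 1.20926.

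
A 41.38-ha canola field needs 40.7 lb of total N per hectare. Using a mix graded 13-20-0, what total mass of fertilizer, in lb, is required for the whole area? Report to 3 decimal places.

Product per hectare = 40.7 / 13% = 313.077 lb.
Total product = 313.077 × 41.38 = 12955.1231 lb.

12955.123 lb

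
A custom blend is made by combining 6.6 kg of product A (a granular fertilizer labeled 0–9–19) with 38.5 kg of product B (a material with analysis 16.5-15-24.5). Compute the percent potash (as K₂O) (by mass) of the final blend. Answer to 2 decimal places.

23.70% K₂O

Total mass = 6.6 + 38.5 = 45.1 kg.
K₂O mass = 19%×6.6 + 24.5%×38.5 = 10.6865 kg.
% K₂O = 10.6865 / 45.1 = 23.6951%.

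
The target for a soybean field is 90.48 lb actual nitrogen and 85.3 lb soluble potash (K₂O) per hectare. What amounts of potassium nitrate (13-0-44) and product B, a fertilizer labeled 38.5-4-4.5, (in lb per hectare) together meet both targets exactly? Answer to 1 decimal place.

175.9 lb potassium nitrate, 175.6 lb product B

Let a = lb of potassium nitrate, b = lb of product B (per hectare).
N: 0.13·a + 0.385·b = 90.48
K₂O: 0.44·a + 0.045·b = 85.3
Eliminate b: (row1) − 0.385/0.045·(row2) → -3.63444·a = -639.309, so a = 175.903.
Then b = (85.3 − 0.44·175.903) / 0.045 = 175.617.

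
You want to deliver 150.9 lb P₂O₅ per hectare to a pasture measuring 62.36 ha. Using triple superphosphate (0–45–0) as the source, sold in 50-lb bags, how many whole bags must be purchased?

419 bags

Product per hectare = 150.9 / 45% = 335.333 lb.
Total product = 335.333 × 62.36 = 20911.4 lb.
Bags = ⌈20911.4 / 50⌉ = 419.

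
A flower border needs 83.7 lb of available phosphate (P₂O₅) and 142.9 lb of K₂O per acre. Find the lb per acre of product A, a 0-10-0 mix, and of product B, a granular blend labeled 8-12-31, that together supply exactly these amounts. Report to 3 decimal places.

With a, b = lb per acre of product A and product B:
P₂O₅: 0.1·a + 0.12·b = 83.7
K₂O: 0·a + 0.31·b = 142.9
Solving simultaneously: a = 283.8387, b = 460.9677.

283.839 lb product A, 460.968 lb product B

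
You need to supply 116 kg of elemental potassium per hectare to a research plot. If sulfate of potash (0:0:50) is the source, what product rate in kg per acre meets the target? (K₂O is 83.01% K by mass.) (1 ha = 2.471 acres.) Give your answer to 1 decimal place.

As K₂O: 116 / 0.8301 = 139.742 kg per hectare.
Product per hectare = 139.742 / 50% = 279.484 kg.
Convert to per acre: 279.484 × 0.404694 = 113.106 kg.

113.1 kg of product per acre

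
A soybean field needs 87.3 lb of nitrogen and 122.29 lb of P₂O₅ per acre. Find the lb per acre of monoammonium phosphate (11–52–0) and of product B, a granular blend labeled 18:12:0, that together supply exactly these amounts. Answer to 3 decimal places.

143.485 lb monoammonium phosphate, 397.315 lb product B

Per-acre balance (a = monoammonium phosphate, b = product B):
N: 0.11·a + 0.18·b = 87.3
P₂O₅: 0.52·a + 0.12·b = 122.29
From row1: a = (87.3 − 0.18·b) / 0.11.
Into row2: 0.52·(87.3 − 0.18·b)/0.11 + 0.12·b = 122.29 → b = 397.3147, a = 143.4851.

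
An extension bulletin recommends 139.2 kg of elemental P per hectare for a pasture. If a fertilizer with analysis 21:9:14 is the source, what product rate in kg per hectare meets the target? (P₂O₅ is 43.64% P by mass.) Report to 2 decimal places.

As P₂O₅: 139.2 / 0.4364 = 318.973 kg per hectare.
Product per hectare = 318.973 / 9% = 3544.149 kg.

3544.15 kg of product per hectare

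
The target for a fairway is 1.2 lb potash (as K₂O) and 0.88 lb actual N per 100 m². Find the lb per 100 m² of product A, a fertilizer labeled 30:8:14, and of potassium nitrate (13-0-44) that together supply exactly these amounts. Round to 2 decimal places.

With a, b = lb per 100 m² of product A and potassium nitrate:
K₂O: 0.14·a + 0.44·b = 1.2
N: 0.3·a + 0.13·b = 0.88
From row1: a = (1.2 − 0.44·b) / 0.14.
Into row2: 0.3·(1.2 − 0.44·b)/0.14 + 0.13·b = 0.88 → b = 2.08084, a = 2.03163.

2.03 lb product A, 2.08 lb potassium nitrate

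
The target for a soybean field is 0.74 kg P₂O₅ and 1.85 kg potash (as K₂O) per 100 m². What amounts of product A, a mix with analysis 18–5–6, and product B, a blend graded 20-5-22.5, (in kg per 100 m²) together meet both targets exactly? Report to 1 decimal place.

9.0 kg product A, 5.8 kg product B

Per-100 m² balance (a = product A, b = product B):
P₂O₅: 0.05·a + 0.05·b = 0.74
K₂O: 0.06·a + 0.225·b = 1.85
From row1: a = (0.74 − 0.05·b) / 0.05.
Into row2: 0.06·(0.74 − 0.05·b)/0.05 + 0.225·b = 1.85 → b = 5.8303, a = 8.9697.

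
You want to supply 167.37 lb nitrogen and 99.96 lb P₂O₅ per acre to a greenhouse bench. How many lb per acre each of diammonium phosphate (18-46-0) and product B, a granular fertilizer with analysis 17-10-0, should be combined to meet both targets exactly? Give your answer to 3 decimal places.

With a, b = lb per acre of diammonium phosphate and product B:
N: 0.18·a + 0.17·b = 167.37
P₂O₅: 0.46·a + 0.1·b = 99.96
Solving simultaneously: a = 4.25581, b = 980.0233.

4.256 lb diammonium phosphate, 980.023 lb product B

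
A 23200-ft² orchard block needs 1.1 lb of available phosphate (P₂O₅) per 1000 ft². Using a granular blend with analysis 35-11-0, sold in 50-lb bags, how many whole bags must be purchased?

5 bags

Product per 1000 ft² = 1.1 / 11% = 10 lb.
Total product = 10 × 23200 / 1000 = 232 lb.
Bags = ⌈232 / 50⌉ = 5.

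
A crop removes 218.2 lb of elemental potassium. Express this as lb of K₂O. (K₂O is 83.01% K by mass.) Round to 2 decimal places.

K₂O = 218.2 / 0.8301 = 262.8599 lb.

262.86 lb K₂O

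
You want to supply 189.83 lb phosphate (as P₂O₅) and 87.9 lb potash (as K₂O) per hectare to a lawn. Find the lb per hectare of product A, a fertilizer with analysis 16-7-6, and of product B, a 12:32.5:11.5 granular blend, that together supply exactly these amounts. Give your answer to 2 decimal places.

With a, b = lb per hectare of product A and product B:
P₂O₅: 0.07·a + 0.325·b = 189.83
K₂O: 0.06·a + 0.115·b = 87.9
From row1: a = (189.83 − 0.325·b) / 0.07.
Into row2: 0.06·(189.83 − 0.325·b)/0.07 + 0.115·b = 87.9 → b = 457.362, a = 588.389.

588.39 lb product A, 457.36 lb product B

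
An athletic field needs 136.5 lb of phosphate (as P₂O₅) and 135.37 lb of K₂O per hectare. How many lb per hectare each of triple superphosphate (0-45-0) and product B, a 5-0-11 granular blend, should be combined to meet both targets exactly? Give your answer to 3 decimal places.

303.333 lb triple superphosphate, 1230.636 lb product B

Let a = lb of triple superphosphate, b = lb of product B (per hectare).
P₂O₅: 0.45·a + 0·b = 136.5
K₂O: 0·a + 0.11·b = 135.37
Solving simultaneously: a = 303.3333, b = 1230.6364.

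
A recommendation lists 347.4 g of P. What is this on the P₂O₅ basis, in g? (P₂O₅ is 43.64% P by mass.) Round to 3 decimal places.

796.059 g P₂O₅

P₂O₅ = 347.4 / 0.4364 = 796.0587 g.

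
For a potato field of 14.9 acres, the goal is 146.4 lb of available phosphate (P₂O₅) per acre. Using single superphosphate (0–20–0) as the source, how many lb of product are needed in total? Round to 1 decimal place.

10906.8 lb

Product per acre = 146.4 / 20% = 732 lb.
Total product = 732 × 14.9 = 10906.8 lb.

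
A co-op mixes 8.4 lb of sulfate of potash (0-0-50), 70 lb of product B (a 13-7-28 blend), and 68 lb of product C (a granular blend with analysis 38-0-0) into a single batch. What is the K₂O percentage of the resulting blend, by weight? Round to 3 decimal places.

Total mass = 8.4 + 70 + 68 = 146.4 lb.
K₂O mass = 50%×8.4 + 28%×70 + 0%×68 = 23.8 lb.
% K₂O = 23.8 / 146.4 = 16.2568%.

16.257% K₂O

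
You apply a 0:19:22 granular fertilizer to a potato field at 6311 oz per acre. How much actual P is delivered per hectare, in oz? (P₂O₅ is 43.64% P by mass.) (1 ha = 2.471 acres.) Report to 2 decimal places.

P₂O₅ per acre = 6311 × 19% = 1199.09 oz.
Elemental P = 1199.09 × 0.4364 = 523.283 oz per acre.
Convert to per hectare: 523.283 × 2.471 = 1293.032 oz.

1293.03 oz P per hectare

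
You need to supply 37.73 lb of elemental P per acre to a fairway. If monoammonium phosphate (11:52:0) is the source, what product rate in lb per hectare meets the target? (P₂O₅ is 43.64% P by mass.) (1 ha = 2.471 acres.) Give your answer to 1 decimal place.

410.8 lb of product per hectare

As P₂O₅: 37.73 / 0.4364 = 86.4574 lb per acre.
Product per acre = 86.4574 / 52% = 166.264 lb.
Convert to per hectare: 166.264 × 2.471 = 410.839 lb.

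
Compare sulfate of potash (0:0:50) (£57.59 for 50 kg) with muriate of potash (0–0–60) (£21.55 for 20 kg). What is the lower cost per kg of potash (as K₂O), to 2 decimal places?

sulfate of potash: K₂O per bag = 50 × 50% = 25 kg; cost = 57.59 / 25 = £2.3036/kg K₂O.
muriate of potash: K₂O per bag = 20 × 60% = 12 kg; cost = 21.55 / 12 = £1.7958/kg K₂O.
muriate of potash is cheaper.

£1.80 per kg K₂O (muriate of potash)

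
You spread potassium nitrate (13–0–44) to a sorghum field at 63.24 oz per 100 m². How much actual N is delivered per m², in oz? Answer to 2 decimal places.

0.08 oz N per sq m

nitrogen per 100 m² = 63.24 × 13% = 8.2212 oz.
Convert to per m²: 8.2212 × 0.01 = 0.082212 oz.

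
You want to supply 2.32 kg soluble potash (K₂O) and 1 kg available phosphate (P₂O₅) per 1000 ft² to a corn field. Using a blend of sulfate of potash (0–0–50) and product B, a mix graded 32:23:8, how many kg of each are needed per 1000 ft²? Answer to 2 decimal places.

3.94 kg sulfate of potash, 4.35 kg product B

Per-1000 ft² balance (a = sulfate of potash, b = product B):
K₂O: 0.5·a + 0.08·b = 2.32
P₂O₅: 0·a + 0.23·b = 1
Solving simultaneously: a = 3.94435, b = 4.34783.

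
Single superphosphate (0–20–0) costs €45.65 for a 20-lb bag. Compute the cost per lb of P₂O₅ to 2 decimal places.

P₂O₅ in bag = 20 × 20% = 4 lb.
Cost per lb P₂O₅ = €45.65 / 4 = €11.4125.

€11.41 per lb P₂O₅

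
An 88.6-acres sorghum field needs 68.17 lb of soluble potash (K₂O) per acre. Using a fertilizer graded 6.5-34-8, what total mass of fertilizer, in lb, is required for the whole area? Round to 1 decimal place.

Product per acre = 68.17 / 8% = 852.125 lb.
Total product = 852.125 × 88.6 = 75498.27 lb.

75498.3 lb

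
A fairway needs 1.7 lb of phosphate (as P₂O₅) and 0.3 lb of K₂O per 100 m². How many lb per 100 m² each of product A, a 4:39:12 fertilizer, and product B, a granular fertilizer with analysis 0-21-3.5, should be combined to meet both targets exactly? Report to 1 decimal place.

With a, b = lb per 100 m² of product A and product B:
P₂O₅: 0.39·a + 0.21·b = 1.7
K₂O: 0.12·a + 0.035·b = 0.3
Solving simultaneously: a = 0.30303, b = 7.53247.

0.3 lb product A, 7.5 lb product B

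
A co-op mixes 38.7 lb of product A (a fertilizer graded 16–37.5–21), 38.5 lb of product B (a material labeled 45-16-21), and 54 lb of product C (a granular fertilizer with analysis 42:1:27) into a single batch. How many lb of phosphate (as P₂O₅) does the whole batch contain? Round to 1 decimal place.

21.2 lb P₂O₅

P₂O₅ mass = 37.5%×38.7 + 16%×38.5 + 1%×54 = 21.2125 lb.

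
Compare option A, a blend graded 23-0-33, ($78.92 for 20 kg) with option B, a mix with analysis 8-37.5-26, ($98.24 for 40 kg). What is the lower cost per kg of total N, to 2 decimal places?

option A: N per bag = 20 × 23% = 4.6 kg; cost = 78.92 / 4.6 = $17.1565/kg N.
option B: N per bag = 40 × 8% = 3.2 kg; cost = 98.24 / 3.2 = $30.7000/kg N.
option A is cheaper.

$17.16 per kg N (option A)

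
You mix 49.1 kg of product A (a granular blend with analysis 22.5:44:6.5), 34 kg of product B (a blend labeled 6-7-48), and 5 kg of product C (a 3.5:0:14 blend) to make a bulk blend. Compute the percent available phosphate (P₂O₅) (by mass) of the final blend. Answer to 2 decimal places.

27.22% P₂O₅

Total mass = 49.1 + 34 + 5 = 88.1 kg.
P₂O₅ mass = 44%×49.1 + 7%×34 + 0%×5 = 23.984 kg.
% P₂O₅ = 23.984 / 88.1 = 27.2236%.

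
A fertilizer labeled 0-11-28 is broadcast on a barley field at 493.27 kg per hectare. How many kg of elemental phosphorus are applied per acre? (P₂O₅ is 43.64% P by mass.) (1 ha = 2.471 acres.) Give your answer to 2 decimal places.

P₂O₅ per hectare = 493.27 × 11% = 54.2597 kg.
Elemental P = 54.2597 × 0.4364 = 23.6789 kg per hectare.
Convert to per acre: 23.6789 × 0.404694 = 9.58273 kg.

9.58 kg P per acre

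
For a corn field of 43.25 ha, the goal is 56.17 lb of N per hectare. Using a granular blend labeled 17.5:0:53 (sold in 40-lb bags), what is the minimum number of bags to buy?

Product per hectare = 56.17 / 17.5% = 320.971 lb.
Total product = 320.971 × 43.25 = 13882 lb.
Bags = ⌈13882 / 40⌉ = 348.

348 bags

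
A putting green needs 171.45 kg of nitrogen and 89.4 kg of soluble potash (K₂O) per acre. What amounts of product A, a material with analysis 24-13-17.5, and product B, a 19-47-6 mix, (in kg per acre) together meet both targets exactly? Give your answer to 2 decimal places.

355.38 kg product A, 453.46 kg product B

Per-acre balance (a = product A, b = product B):
N: 0.24·a + 0.19·b = 171.45
K₂O: 0.175·a + 0.06·b = 89.4
From row1: a = (171.45 − 0.19·b) / 0.24.
Into row2: 0.175·(171.45 − 0.19·b)/0.24 + 0.06·b = 89.4 → b = 453.462, a = 355.3846.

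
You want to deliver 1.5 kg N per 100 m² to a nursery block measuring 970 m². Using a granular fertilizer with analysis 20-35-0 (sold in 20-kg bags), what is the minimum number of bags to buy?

Product per 100 m² = 1.5 / 20% = 7.5 kg.
Total product = 7.5 × 970 / 100 = 72.75 kg.
Bags = ⌈72.75 / 20⌉ = 4.

4 bags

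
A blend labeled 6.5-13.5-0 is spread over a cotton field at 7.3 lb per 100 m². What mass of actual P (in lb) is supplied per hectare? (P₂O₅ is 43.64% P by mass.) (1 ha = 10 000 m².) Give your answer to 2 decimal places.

P₂O₅ per 100 m² = 7.3 × 13.5% = 0.9855 lb.
Elemental P = 0.9855 × 0.4364 = 0.430072 lb per 100 m².
Convert to per hectare: 0.430072 × 100 = 43.0072 lb.

43.01 lb P per hectare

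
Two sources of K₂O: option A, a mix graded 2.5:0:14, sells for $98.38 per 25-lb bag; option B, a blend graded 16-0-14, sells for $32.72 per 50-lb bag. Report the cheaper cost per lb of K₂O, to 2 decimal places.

$4.67 per lb K₂O (option B)

option A: K₂O per bag = 25 × 14% = 3.5 lb; cost = 98.38 / 3.5 = $28.1086/lb K₂O.
option B: K₂O per bag = 50 × 14% = 7 lb; cost = 32.72 / 7 = $4.6743/lb K₂O.
option B is cheaper.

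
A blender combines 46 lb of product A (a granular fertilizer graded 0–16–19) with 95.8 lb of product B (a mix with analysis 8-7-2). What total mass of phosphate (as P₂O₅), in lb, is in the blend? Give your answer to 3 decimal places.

P₂O₅ mass = 16%×46 + 7%×95.8 = 14.066 lb.

14.066 lb P₂O₅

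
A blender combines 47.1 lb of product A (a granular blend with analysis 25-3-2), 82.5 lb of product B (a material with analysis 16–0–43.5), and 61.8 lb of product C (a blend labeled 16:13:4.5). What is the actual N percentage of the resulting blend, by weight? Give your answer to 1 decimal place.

18.2% N

Total mass = 47.1 + 82.5 + 61.8 = 191.4 lb.
N mass = 25%×47.1 + 16%×82.5 + 16%×61.8 = 34.863 lb.
% N = 34.863 / 191.4 = 18.2147%.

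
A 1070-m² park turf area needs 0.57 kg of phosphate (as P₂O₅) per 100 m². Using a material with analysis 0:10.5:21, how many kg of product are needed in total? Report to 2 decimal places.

Product per 100 m² = 0.57 / 10.5% = 5.42857 kg.
Total product = 5.42857 × 1070 / 100 = 58.0857 kg.

58.09 kg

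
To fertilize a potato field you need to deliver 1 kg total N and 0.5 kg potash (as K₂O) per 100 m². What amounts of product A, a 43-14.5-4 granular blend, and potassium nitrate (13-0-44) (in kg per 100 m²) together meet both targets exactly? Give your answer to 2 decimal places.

Per-100 m² balance (a = product A, b = potassium nitrate):
N: 0.43·a + 0.13·b = 1
K₂O: 0.04·a + 0.44·b = 0.5
From row1: a = (1 − 0.13·b) / 0.43.
Into row2: 0.04·(1 − 0.13·b)/0.43 + 0.44·b = 0.5 → b = 0.951087, a = 2.03804.

2.04 kg product A, 0.95 kg potassium nitrate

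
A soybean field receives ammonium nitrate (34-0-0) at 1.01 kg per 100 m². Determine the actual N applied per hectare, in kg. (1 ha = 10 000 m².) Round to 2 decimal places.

34.34 kg N per hectare

nitrogen per 100 m² = 1.01 × 34% = 0.3434 kg.
Convert to per hectare: 0.3434 × 100 = 34.34 kg.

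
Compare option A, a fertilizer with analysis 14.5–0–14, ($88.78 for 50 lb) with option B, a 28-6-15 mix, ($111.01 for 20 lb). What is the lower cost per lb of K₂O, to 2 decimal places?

$12.68 per lb K₂O (option A)

option A: K₂O per bag = 50 × 14% = 7 lb; cost = 88.78 / 7 = $12.6829/lb K₂O.
option B: K₂O per bag = 20 × 15% = 3 lb; cost = 111.01 / 3 = $37.0033/lb K₂O.
option A is cheaper.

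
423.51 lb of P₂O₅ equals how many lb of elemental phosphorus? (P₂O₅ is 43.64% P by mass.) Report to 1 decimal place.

P = 423.51 × 0.4364 = 184.82 lb.

184.8 lb P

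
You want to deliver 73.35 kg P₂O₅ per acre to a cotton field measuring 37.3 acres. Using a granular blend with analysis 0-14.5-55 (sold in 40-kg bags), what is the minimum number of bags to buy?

Product per acre = 73.35 / 14.5% = 505.862 kg.
Total product = 505.862 × 37.3 = 18868.7 kg.
Bags = ⌈18868.7 / 40⌉ = 472.

472 bags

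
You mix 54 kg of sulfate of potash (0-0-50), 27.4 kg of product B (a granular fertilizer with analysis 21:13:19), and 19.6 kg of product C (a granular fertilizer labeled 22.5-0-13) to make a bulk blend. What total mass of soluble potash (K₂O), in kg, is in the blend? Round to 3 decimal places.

34.754 kg K₂O

K₂O mass = 50%×54 + 19%×27.4 + 13%×19.6 = 34.754 kg.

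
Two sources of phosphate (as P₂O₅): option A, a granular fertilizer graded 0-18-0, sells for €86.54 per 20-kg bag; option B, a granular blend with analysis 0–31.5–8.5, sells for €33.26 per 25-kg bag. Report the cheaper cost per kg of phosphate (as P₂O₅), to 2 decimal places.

€4.22 per kg P₂O₅ (option B)

option A: P₂O₅ per bag = 20 × 18% = 3.6 kg; cost = 86.54 / 3.6 = €24.0389/kg P₂O₅.
option B: P₂O₅ per bag = 25 × 31.5% = 7.875 kg; cost = 33.26 / 7.875 = €4.2235/kg P₂O₅.
option B is cheaper.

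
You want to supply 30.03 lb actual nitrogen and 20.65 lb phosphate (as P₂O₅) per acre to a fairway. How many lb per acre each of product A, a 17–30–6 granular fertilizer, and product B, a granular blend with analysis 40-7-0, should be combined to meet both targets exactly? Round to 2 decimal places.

With a, b = lb per acre of product A and product B:
N: 0.17·a + 0.4·b = 30.03
P₂O₅: 0.3·a + 0.07·b = 20.65
Solving simultaneously: a = 56.9648, b = 50.8649.

56.96 lb product A, 50.86 lb product B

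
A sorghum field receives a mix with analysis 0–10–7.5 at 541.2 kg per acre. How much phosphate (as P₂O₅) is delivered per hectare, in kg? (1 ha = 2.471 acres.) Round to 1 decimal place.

133.7 kg P₂O₅ per hectare

P₂O₅ per acre = 541.2 × 10% = 54.12 kg.
Convert to per hectare: 54.12 × 2.471 = 133.731 kg.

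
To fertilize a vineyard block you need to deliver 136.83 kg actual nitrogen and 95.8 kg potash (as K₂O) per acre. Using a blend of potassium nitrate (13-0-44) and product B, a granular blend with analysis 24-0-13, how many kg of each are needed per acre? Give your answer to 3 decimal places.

Per-acre balance (a = potassium nitrate, b = product B):
N: 0.13·a + 0.24·b = 136.83
K₂O: 0.44·a + 0.13·b = 95.8
From row1: a = (136.83 − 0.24·b) / 0.13.
Into row2: 0.44·(136.83 − 0.24·b)/0.13 + 0.13·b = 95.8 → b = 538.34498, a = 58.6708.

58.671 kg potassium nitrate, 538.345 kg product B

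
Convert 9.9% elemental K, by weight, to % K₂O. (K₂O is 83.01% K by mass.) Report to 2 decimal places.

11.93% K₂O

%K₂O = 9.9 / 0.8301 = 11.9263%.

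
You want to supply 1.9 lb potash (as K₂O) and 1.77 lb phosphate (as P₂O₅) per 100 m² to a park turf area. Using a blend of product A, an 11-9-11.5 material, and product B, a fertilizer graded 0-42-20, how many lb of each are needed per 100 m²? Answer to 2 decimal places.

Per-100 m² balance (a = product A, b = product B):
K₂O: 0.115·a + 0.2·b = 1.9
P₂O₅: 0.09·a + 0.42·b = 1.77
From row1: a = (1.9 − 0.2·b) / 0.115.
Into row2: 0.09·(1.9 − 0.2·b)/0.115 + 0.42·b = 1.77 → b = 1.07426, a = 14.6535.

14.65 lb product A, 1.07 lb product B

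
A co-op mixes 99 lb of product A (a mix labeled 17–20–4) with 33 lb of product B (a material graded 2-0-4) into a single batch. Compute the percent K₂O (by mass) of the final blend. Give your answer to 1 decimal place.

4.0% K₂O

Total mass = 99 + 33 = 132 lb.
K₂O mass = 4%×99 + 4%×33 = 5.28 lb.
% K₂O = 5.28 / 132 = 4%.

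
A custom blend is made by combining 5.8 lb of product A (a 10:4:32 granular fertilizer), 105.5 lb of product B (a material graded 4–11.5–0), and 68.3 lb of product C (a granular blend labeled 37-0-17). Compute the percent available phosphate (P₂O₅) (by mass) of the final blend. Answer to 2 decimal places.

Total mass = 5.8 + 105.5 + 68.3 = 179.6 lb.
P₂O₅ mass = 4%×5.8 + 11.5%×105.5 + 0%×68.3 = 12.3645 lb.
% P₂O₅ = 12.3645 / 179.6 = 6.88447%.

6.88% P₂O₅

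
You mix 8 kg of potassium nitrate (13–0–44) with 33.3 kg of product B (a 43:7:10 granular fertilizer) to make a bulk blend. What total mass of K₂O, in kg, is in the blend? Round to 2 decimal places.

6.85 kg K₂O

K₂O mass = 44%×8 + 10%×33.3 = 6.85 kg.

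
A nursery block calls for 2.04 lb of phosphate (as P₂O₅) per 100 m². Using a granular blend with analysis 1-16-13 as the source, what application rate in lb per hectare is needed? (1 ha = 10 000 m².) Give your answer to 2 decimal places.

1275.00 lb of product per hectare

Product per 100 m² = 2.04 / 16% = 12.75 lb.
Convert to per hectare: 12.75 × 100 = 1275 lb.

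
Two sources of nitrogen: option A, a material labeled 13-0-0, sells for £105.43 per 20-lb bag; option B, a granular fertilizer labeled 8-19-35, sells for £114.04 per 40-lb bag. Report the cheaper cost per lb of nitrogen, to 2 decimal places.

£35.64 per lb N (option B)

option A: N per bag = 20 × 13% = 2.6 lb; cost = 105.43 / 2.6 = £40.5500/lb N.
option B: N per bag = 40 × 8% = 3.2 lb; cost = 114.04 / 3.2 = £35.6375/lb N.
option B is cheaper.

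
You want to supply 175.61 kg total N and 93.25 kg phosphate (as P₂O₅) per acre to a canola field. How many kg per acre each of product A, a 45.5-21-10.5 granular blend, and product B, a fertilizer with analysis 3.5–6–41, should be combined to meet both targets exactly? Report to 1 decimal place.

With a, b = kg per acre of product A and product B:
N: 0.455·a + 0.035·b = 175.61
P₂O₅: 0.21·a + 0.06·b = 93.25
From row1: a = (175.61 − 0.035·b) / 0.455.
Into row2: 0.21·(175.61 − 0.035·b)/0.455 + 0.06·b = 93.25 → b = 278.228, a = 364.554.

364.6 kg product A, 278.2 kg product B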